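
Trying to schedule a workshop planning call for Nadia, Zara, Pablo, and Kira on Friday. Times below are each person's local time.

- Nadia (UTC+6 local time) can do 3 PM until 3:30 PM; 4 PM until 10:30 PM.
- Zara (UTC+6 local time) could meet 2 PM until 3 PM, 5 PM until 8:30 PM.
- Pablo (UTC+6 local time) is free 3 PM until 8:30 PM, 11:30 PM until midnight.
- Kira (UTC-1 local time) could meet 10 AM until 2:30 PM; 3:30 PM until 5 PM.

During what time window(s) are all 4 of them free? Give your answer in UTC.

Nadia in UTC: 09:00-09:30, 10:00-16:30 (subtract 6h to convert from UTC+6).
Zara in UTC: 08:00-09:00, 11:00-14:30 (subtract 6h to convert from UTC+6).
Pablo in UTC: 09:00-14:30, 17:30-18:00 (subtract 6h to convert from UTC+6).
Kira in UTC: 11:00-15:30, 16:30-18:00 (add 1h to convert from UTC-1).
Nadia ∩ Zara: 11:00-14:30.
Nadia ∩ Zara ∩ Pablo: 11:00-14:30.
Nadia ∩ Zara ∩ Pablo ∩ Kira: 11:00-14:30.

11:00-14:30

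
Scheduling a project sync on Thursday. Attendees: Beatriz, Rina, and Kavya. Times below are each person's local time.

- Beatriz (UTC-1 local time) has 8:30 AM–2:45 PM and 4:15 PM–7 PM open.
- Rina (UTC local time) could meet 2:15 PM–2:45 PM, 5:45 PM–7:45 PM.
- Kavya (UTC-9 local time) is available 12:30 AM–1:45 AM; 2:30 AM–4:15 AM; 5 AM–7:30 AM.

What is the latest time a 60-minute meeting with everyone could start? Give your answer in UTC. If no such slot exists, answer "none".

none

Beatriz in UTC: 09:30-15:45, 17:15-20:00 (add 1h to convert from UTC-1).
Rina in UTC: 14:15-14:45, 17:45-19:45.
Kavya in UTC: 09:30-10:45, 11:30-13:15, 14:00-16:30 (add 9h to convert from UTC-9).
Beatriz ∩ Rina: 14:15-14:45, 17:45-19:45.
Beatriz ∩ Rina ∩ Kavya: 14:15-14:45.
No common window is at least 60 minutes long.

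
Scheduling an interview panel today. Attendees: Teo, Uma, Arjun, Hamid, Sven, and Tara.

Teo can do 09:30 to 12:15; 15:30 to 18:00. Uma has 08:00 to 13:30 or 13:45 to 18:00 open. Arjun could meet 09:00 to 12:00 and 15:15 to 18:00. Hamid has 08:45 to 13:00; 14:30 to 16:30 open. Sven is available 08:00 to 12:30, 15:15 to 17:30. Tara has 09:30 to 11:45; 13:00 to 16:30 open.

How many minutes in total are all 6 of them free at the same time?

Teo ∩ Uma: 09:30-12:15, 15:30-18:00.
Teo ∩ Uma ∩ Arjun: 09:30-12:00, 15:30-18:00.
Teo ∩ Uma ∩ Arjun ∩ Hamid: 09:30-12:00, 15:30-16:30.
Teo ∩ Uma ∩ Arjun ∩ Hamid ∩ Sven: 09:30-12:00, 15:30-16:30.
Teo ∩ Uma ∩ Arjun ∩ Hamid ∩ Sven ∩ Tara: 09:30-11:45, 15:30-16:30.
So the common availability across everyone is 09:30-11:45, 15:30-16:30.
Summing the common windows: 135 + 60 = 195 minutes.

195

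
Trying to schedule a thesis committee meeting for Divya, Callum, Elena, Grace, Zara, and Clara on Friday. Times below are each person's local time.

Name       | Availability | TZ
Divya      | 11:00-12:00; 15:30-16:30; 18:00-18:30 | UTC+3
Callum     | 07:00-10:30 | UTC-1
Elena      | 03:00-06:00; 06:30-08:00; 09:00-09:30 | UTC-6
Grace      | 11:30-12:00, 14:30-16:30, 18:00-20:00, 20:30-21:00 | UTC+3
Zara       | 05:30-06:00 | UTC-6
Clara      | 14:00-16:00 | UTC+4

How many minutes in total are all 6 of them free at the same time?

Divya in UTC: 08:00-09:00, 12:30-13:30, 15:00-15:30 (subtract 3h to convert from UTC+3).
Callum in UTC: 08:00-11:30 (add 1h to convert from UTC-1).
Elena in UTC: 09:00-12:00, 12:30-14:00, 15:00-15:30 (add 6h to convert from UTC-6).
Grace in UTC: 08:30-09:00, 11:30-13:30, 15:00-17:00, 17:30-18:00 (subtract 3h to convert from UTC+3).
Zara in UTC: 11:30-12:00 (add 6h to convert from UTC-6).
Clara in UTC: 10:00-12:00 (subtract 4h to convert from UTC+4).
Divya ∩ Callum: 08:00-09:00.
Divya ∩ Callum ∩ Elena: ∅.
Divya ∩ Callum ∩ Elena ∩ Grace: ∅.
Divya ∩ Callum ∩ Elena ∩ Grace ∩ Zara: ∅.
Divya ∩ Callum ∩ Elena ∩ Grace ∩ Zara ∩ Clara: ∅.
There is no time when everyone is free.
There is no common window, so the total is 0 minutes.

0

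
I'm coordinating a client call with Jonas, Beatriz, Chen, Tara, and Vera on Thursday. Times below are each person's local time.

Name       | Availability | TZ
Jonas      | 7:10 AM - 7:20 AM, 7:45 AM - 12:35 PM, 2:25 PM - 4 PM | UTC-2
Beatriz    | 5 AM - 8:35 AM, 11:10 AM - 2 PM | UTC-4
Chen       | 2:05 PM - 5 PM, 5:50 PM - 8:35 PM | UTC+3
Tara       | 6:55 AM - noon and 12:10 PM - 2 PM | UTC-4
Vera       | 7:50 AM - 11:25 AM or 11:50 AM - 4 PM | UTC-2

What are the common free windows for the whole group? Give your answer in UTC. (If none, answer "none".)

11:05-12:35, 16:25-17:35

Jonas in UTC: 09:10-09:20, 09:45-14:35, 16:25-18:00 (add 2h to convert from UTC-2).
Beatriz in UTC: 09:00-12:35, 15:10-18:00 (add 4h to convert from UTC-4).
Chen in UTC: 11:05-14:00, 14:50-17:35 (subtract 3h to convert from UTC+3).
Tara in UTC: 10:55-16:00, 16:10-18:00 (add 4h to convert from UTC-4).
Vera in UTC: 09:50-13:25, 13:50-18:00 (add 2h to convert from UTC-2).
Jonas ∩ Beatriz: 09:10-09:20, 09:45-12:35, 16:25-18:00.
Jonas ∩ Beatriz ∩ Chen: 11:05-12:35, 16:25-17:35.
Jonas ∩ Beatriz ∩ Chen ∩ Tara: 11:05-12:35, 16:25-17:35.
Jonas ∩ Beatriz ∩ Chen ∩ Tara ∩ Vera: 11:05-12:35, 16:25-17:35.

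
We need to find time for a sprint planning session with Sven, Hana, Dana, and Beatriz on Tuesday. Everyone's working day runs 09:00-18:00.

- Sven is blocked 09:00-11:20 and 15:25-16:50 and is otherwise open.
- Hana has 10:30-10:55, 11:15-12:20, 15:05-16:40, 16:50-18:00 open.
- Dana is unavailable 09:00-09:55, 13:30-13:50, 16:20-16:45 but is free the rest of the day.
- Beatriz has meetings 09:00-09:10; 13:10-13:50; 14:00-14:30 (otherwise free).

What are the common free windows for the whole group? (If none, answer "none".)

Sven free: 11:20-15:25, 16:50-18:00 (invert busy blocks within the working day).
Hana free: 10:30-10:55, 11:15-12:20, 15:05-16:40, 16:50-18:00.
Dana free: 09:55-13:30, 13:50-16:20, 16:45-18:00 (invert busy blocks within the working day).
Beatriz free: 09:10-13:10, 13:50-14:00, 14:30-18:00 (invert busy blocks within the working day).
Sven ∩ Hana: 11:20-12:20, 15:05-15:25, 16:50-18:00.
Sven ∩ Hana ∩ Dana: 11:20-12:20, 15:05-15:25, 16:50-18:00.
Sven ∩ Hana ∩ Dana ∩ Beatriz: 11:20-12:20, 15:05-15:25, 16:50-18:00.

11:20-12:20, 15:05-15:25, 16:50-18:00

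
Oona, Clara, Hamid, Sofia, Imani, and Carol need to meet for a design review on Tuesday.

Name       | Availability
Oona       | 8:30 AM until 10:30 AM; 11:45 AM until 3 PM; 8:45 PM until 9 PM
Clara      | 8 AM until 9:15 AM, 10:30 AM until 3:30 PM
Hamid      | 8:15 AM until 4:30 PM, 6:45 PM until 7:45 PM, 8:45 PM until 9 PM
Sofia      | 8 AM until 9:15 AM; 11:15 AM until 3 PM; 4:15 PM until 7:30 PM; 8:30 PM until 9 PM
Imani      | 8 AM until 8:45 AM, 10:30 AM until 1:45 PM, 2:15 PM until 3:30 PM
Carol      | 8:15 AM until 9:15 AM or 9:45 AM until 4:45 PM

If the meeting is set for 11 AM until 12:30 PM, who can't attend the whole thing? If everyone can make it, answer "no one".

Oona, Sofia

Oona: not fully free for 11:00-12:30. Clara: free for 11:00-12:30. Hamid: free for 11:00-12:30. Sofia: not fully free for 11:00-12:30. Imani: free for 11:00-12:30. Carol: free for 11:00-12:30.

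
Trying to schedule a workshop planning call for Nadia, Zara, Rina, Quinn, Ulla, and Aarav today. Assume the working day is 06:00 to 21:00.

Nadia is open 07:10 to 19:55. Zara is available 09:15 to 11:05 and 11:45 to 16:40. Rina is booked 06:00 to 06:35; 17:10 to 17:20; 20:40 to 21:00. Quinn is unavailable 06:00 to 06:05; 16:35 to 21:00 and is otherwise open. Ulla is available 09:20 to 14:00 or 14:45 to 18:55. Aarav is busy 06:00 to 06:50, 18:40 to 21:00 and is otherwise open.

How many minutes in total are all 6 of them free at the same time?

350

Nadia free: 07:10-19:55.
Zara free: 09:15-11:05, 11:45-16:40.
Rina free: 06:35-17:10, 17:20-20:40 (invert busy blocks within the working day).
Quinn free: 06:05-16:35 (invert busy blocks within the working day).
Ulla free: 09:20-14:00, 14:45-18:55.
Aarav free: 06:50-18:40 (invert busy blocks within the working day).
Nadia ∩ Zara: 09:15-11:05, 11:45-16:40.
Nadia ∩ Zara ∩ Rina: 09:15-11:05, 11:45-16:40.
Nadia ∩ Zara ∩ Rina ∩ Quinn: 09:15-11:05, 11:45-16:35.
Nadia ∩ Zara ∩ Rina ∩ Quinn ∩ Ulla: 09:20-11:05, 11:45-14:00, 14:45-16:35.
Nadia ∩ Zara ∩ Rina ∩ Quinn ∩ Ulla ∩ Aarav: 09:20-11:05, 11:45-14:00, 14:45-16:35.
Summing the common windows: 105 + 135 + 110 = 350 minutes.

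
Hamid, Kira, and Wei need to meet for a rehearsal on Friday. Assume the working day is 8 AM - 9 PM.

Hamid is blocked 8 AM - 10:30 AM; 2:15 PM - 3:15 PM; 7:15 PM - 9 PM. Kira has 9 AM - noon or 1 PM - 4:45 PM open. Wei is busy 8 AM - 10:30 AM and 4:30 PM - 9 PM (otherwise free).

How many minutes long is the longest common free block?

Hamid free: 10:30-14:15, 15:15-19:15 (invert busy blocks within the working day).
Kira free: 09:00-12:00, 13:00-16:45.
Wei free: 10:30-16:30 (invert busy blocks within the working day).
Hamid ∩ Kira: 10:30-12:00, 13:00-14:15, 15:15-16:45.
Hamid ∩ Kira ∩ Wei: 10:30-12:00, 13:00-14:15, 15:15-16:30.
Those are the intersection windows.
The longest is 10:30-12:00 at 90 minutes.

90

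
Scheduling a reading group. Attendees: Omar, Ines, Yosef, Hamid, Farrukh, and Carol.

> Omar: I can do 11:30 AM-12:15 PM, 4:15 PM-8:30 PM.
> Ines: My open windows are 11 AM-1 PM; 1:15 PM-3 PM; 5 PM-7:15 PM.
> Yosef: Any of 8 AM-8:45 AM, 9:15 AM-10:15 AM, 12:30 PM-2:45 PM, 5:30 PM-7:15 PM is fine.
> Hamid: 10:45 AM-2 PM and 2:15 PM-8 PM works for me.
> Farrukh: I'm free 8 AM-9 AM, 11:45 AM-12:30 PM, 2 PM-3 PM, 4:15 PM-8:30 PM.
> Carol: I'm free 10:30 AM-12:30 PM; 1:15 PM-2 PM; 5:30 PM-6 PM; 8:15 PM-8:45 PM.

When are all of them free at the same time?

17:30-18:00

Omar ∩ Ines: 11:30-12:15, 17:00-19:15.
Omar ∩ Ines ∩ Yosef: 17:30-19:15.
Omar ∩ Ines ∩ Yosef ∩ Hamid: 17:30-19:15.
Omar ∩ Ines ∩ Yosef ∩ Hamid ∩ Farrukh: 17:30-19:15.
Omar ∩ Ines ∩ Yosef ∩ Hamid ∩ Farrukh ∩ Carol: 17:30-18:00.
Those are the intersection windows.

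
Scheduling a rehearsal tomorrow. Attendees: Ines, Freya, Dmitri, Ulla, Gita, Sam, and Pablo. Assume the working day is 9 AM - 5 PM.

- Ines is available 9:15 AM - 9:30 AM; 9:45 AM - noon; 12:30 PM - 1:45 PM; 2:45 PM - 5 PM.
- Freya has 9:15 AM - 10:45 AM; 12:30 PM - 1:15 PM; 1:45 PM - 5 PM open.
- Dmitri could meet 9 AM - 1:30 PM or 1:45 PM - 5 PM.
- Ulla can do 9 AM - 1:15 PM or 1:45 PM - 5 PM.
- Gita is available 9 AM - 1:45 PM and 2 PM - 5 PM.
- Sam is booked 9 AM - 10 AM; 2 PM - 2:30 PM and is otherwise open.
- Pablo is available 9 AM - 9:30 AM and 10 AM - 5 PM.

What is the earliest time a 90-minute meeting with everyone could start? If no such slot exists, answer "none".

14:45

Ines free: 09:15-09:30, 09:45-12:00, 12:30-13:45, 14:45-17:00.
Freya free: 09:15-10:45, 12:30-13:15, 13:45-17:00.
Dmitri free: 09:00-13:30, 13:45-17:00.
Ulla free: 09:00-13:15, 13:45-17:00.
Gita free: 09:00-13:45, 14:00-17:00.
Sam free: 10:00-14:00, 14:30-17:00 (invert busy blocks within the working day).
Pablo free: 09:00-09:30, 10:00-17:00.
Ines ∩ Freya: 09:15-09:30, 09:45-10:45, 12:30-13:15, 14:45-17:00.
Ines ∩ Freya ∩ Dmitri: 09:15-09:30, 09:45-10:45, 12:30-13:15, 14:45-17:00.
Ines ∩ Freya ∩ Dmitri ∩ Ulla: 09:15-09:30, 09:45-10:45, 12:30-13:15, 14:45-17:00.
Ines ∩ Freya ∩ Dmitri ∩ Ulla ∩ Gita: 09:15-09:30, 09:45-10:45, 12:30-13:15, 14:45-17:00.
Ines ∩ Freya ∩ Dmitri ∩ Ulla ∩ Gita ∩ Sam: 10:00-10:45, 12:30-13:15, 14:45-17:00.
Ines ∩ Freya ∩ Dmitri ∩ Ulla ∩ Gita ∩ Sam ∩ Pablo: 10:00-10:45, 12:30-13:15, 14:45-17:00.
So the common availability across everyone is 10:00-10:45, 12:30-13:15, 14:45-17:00.
The first common window of at least 90 minutes is 14:45-17:00, so the earliest start is 14:45.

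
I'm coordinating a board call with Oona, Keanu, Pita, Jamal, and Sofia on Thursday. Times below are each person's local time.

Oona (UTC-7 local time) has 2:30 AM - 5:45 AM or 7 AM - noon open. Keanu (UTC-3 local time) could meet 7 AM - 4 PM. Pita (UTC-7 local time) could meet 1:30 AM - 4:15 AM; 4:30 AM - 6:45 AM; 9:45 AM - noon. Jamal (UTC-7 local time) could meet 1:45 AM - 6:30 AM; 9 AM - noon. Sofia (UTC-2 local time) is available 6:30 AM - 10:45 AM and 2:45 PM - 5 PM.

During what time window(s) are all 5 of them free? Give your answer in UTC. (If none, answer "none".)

Oona in UTC: 09:30-12:45, 14:00-19:00 (add 7h to convert from UTC-7).
Keanu in UTC: 10:00-19:00 (add 3h to convert from UTC-3).
Pita in UTC: 08:30-11:15, 11:30-13:45, 16:45-19:00 (add 7h to convert from UTC-7).
Jamal in UTC: 08:45-13:30, 16:00-19:00 (add 7h to convert from UTC-7).
Sofia in UTC: 08:30-12:45, 16:45-19:00 (add 2h to convert from UTC-2).
Oona ∩ Keanu: 10:00-12:45, 14:00-19:00.
Oona ∩ Keanu ∩ Pita: 10:00-11:15, 11:30-12:45, 16:45-19:00.
Oona ∩ Keanu ∩ Pita ∩ Jamal: 10:00-11:15, 11:30-12:45, 16:45-19:00.
Oona ∩ Keanu ∩ Pita ∩ Jamal ∩ Sofia: 10:00-11:15, 11:30-12:45, 16:45-19:00.

10:00-11:15, 11:30-12:45, 16:45-19:00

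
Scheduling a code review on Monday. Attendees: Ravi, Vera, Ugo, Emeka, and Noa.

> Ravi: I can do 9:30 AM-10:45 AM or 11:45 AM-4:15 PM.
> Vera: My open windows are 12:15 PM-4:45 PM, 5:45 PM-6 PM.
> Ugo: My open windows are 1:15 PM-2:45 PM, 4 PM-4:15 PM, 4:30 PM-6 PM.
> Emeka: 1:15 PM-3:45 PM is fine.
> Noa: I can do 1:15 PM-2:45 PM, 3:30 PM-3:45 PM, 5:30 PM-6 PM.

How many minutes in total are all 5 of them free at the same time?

Ravi ∩ Vera: 12:15-16:15.
Ravi ∩ Vera ∩ Ugo: 13:15-14:45, 16:00-16:15.
Ravi ∩ Vera ∩ Ugo ∩ Emeka: 13:15-14:45.
Ravi ∩ Vera ∩ Ugo ∩ Emeka ∩ Noa: 13:15-14:45.
So the common availability across everyone is 13:15-14:45.
That's a single block of 90 minutes.

90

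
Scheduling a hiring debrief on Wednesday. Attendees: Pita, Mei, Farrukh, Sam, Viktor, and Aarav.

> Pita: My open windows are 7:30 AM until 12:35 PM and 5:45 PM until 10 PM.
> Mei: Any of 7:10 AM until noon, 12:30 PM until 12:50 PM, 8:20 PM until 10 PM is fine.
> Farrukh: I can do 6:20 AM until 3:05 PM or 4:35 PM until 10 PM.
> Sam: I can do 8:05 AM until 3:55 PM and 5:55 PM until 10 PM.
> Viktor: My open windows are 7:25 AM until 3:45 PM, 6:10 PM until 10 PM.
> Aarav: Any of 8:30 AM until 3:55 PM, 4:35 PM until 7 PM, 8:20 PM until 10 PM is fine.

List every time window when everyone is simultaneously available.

Pita ∩ Mei: 07:30-12:00, 12:30-12:35, 20:20-22:00.
Pita ∩ Mei ∩ Farrukh: 07:30-12:00, 12:30-12:35, 20:20-22:00.
Pita ∩ Mei ∩ Farrukh ∩ Sam: 08:05-12:00, 12:30-12:35, 20:20-22:00.
Pita ∩ Mei ∩ Farrukh ∩ Sam ∩ Viktor: 08:05-12:00, 12:30-12:35, 20:20-22:00.
Pita ∩ Mei ∩ Farrukh ∩ Sam ∩ Viktor ∩ Aarav: 08:30-12:00, 12:30-12:35, 20:20-22:00.

08:30-12:00, 12:30-12:35, 20:20-22:00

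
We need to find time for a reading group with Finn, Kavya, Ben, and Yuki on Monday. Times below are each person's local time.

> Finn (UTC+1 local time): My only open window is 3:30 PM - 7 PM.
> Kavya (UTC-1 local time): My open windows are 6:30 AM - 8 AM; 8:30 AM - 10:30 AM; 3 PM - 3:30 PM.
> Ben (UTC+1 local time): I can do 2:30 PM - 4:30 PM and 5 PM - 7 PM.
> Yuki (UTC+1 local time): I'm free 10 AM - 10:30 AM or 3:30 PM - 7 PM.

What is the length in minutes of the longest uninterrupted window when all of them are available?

30

Finn in UTC: 14:30-18:00 (subtract 1h to convert from UTC+1).
Kavya in UTC: 07:30-09:00, 09:30-11:30, 16:00-16:30 (add 1h to convert from UTC-1).
Ben in UTC: 13:30-15:30, 16:00-18:00 (subtract 1h to convert from UTC+1).
Yuki in UTC: 09:00-09:30, 14:30-18:00 (subtract 1h to convert from UTC+1).
Finn ∩ Kavya: 16:00-16:30.
Finn ∩ Kavya ∩ Ben: 16:00-16:30.
Finn ∩ Kavya ∩ Ben ∩ Yuki: 16:00-16:30.
So the common availability across everyone is 16:00-16:30.
The longest is 16:00-16:30 at 30 minutes.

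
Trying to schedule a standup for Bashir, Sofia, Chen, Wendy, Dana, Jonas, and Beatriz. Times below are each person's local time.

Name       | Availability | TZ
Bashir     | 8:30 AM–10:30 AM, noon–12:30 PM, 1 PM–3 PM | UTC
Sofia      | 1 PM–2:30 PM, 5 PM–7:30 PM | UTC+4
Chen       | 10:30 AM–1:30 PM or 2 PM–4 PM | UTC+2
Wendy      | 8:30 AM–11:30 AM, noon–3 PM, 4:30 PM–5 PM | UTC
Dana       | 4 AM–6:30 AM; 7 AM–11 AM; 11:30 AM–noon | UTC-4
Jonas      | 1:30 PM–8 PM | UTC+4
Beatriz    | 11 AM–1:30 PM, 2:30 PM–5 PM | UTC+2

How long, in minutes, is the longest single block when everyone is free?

60

Bashir in UTC: 08:30-10:30, 12:00-12:30, 13:00-15:00.
Sofia in UTC: 09:00-10:30, 13:00-15:30 (subtract 4h to convert from UTC+4).
Chen in UTC: 08:30-11:30, 12:00-14:00 (subtract 2h to convert from UTC+2).
Wendy in UTC: 08:30-11:30, 12:00-15:00, 16:30-17:00.
Dana in UTC: 08:00-10:30, 11:00-15:00, 15:30-16:00 (add 4h to convert from UTC-4).
Jonas in UTC: 09:30-16:00 (subtract 4h to convert from UTC+4).
Beatriz in UTC: 09:00-11:30, 12:30-15:00 (subtract 2h to convert from UTC+2).
Bashir ∩ Sofia: 09:00-10:30, 13:00-15:00.
Bashir ∩ Sofia ∩ Chen: 09:00-10:30, 13:00-14:00.
Bashir ∩ Sofia ∩ Chen ∩ Wendy: 09:00-10:30, 13:00-14:00.
Bashir ∩ Sofia ∩ Chen ∩ Wendy ∩ Dana: 09:00-10:30, 13:00-14:00.
Bashir ∩ Sofia ∩ Chen ∩ Wendy ∩ Dana ∩ Jonas: 09:30-10:30, 13:00-14:00.
Bashir ∩ Sofia ∩ Chen ∩ Wendy ∩ Dana ∩ Jonas ∩ Beatriz: 09:30-10:30, 13:00-14:00.
The longest is 09:30-10:30 at 60 minutes.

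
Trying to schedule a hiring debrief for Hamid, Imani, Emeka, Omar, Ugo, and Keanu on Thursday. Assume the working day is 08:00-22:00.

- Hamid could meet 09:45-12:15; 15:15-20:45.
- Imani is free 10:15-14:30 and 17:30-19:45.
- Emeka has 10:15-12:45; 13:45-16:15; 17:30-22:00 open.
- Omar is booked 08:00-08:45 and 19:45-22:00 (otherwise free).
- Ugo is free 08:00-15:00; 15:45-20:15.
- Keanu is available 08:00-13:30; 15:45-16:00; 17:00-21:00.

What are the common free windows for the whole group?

Hamid free: 09:45-12:15, 15:15-20:45.
Imani free: 10:15-14:30, 17:30-19:45.
Emeka free: 10:15-12:45, 13:45-16:15, 17:30-22:00.
Omar free: 08:45-19:45 (invert busy blocks within the working day).
Ugo free: 08:00-15:00, 15:45-20:15.
Keanu free: 08:00-13:30, 15:45-16:00, 17:00-21:00.
Hamid ∩ Imani: 10:15-12:15, 17:30-19:45.
Hamid ∩ Imani ∩ Emeka: 10:15-12:15, 17:30-19:45.
Hamid ∩ Imani ∩ Emeka ∩ Omar: 10:15-12:15, 17:30-19:45.
Hamid ∩ Imani ∩ Emeka ∩ Omar ∩ Ugo: 10:15-12:15, 17:30-19:45.
Hamid ∩ Imani ∩ Emeka ∩ Omar ∩ Ugo ∩ Keanu: 10:15-12:15, 17:30-19:45.

10:15-12:15, 17:30-19:45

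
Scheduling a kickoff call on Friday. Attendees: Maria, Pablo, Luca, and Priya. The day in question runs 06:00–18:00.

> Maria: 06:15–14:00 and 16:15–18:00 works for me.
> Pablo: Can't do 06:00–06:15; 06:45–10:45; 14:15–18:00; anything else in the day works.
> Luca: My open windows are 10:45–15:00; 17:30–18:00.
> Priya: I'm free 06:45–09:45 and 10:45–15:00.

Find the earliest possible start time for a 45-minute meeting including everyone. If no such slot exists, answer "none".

Maria free: 06:15-14:00, 16:15-18:00.
Pablo free: 06:15-06:45, 10:45-14:15 (invert busy blocks within the working day).
Luca free: 10:45-15:00, 17:30-18:00.
Priya free: 06:45-09:45, 10:45-15:00.
Maria ∩ Pablo: 06:15-06:45, 10:45-14:00.
Maria ∩ Pablo ∩ Luca: 10:45-14:00.
Maria ∩ Pablo ∩ Luca ∩ Priya: 10:45-14:00.
The first common window of at least 45 minutes is 10:45-14:00, so the earliest start is 10:45.

10:45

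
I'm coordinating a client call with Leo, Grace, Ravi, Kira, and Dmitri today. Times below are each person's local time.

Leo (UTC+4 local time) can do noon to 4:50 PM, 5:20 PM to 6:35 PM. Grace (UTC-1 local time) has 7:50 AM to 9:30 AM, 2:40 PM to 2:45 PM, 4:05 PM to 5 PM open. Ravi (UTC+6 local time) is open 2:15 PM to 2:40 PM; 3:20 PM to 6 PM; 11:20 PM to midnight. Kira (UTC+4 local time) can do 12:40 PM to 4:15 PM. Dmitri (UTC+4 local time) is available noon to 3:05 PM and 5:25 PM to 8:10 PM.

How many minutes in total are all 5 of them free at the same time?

Leo in UTC: 08:00-12:50, 13:20-14:35 (subtract 4h to convert from UTC+4).
Grace in UTC: 08:50-10:30, 15:40-15:45, 17:05-18:00 (add 1h to convert from UTC-1).
Ravi in UTC: 08:15-08:40, 09:20-12:00, 17:20-18:00 (subtract 6h to convert from UTC+6).
Kira in UTC: 08:40-12:15 (subtract 4h to convert from UTC+4).
Dmitri in UTC: 08:00-11:05, 13:25-16:10 (subtract 4h to convert from UTC+4).
Leo ∩ Grace: 08:50-10:30.
Leo ∩ Grace ∩ Ravi: 09:20-10:30.
Leo ∩ Grace ∩ Ravi ∩ Kira: 09:20-10:30.
Leo ∩ Grace ∩ Ravi ∩ Kira ∩ Dmitri: 09:20-10:30.
So the common availability across everyone is 09:20-10:30.
That's a single block of 70 minutes.

70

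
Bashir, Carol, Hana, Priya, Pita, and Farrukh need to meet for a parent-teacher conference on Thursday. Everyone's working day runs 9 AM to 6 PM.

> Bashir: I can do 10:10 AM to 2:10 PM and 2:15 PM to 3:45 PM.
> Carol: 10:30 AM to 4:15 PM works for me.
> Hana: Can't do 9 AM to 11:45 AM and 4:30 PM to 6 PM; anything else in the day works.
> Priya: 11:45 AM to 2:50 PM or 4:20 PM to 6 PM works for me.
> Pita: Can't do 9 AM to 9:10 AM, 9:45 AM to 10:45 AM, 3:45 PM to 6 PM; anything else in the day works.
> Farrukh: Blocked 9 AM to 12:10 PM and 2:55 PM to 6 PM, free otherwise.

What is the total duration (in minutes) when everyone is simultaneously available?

155

Bashir free: 10:10-14:10, 14:15-15:45.
Carol free: 10:30-16:15.
Hana free: 11:45-16:30 (invert busy blocks within the working day).
Priya free: 11:45-14:50, 16:20-18:00.
Pita free: 09:10-09:45, 10:45-15:45 (invert busy blocks within the working day).
Farrukh free: 12:10-14:55 (invert busy blocks within the working day).
Bashir ∩ Carol: 10:30-14:10, 14:15-15:45.
Bashir ∩ Carol ∩ Hana: 11:45-14:10, 14:15-15:45.
Bashir ∩ Carol ∩ Hana ∩ Priya: 11:45-14:10, 14:15-14:50.
Bashir ∩ Carol ∩ Hana ∩ Priya ∩ Pita: 11:45-14:10, 14:15-14:50.
Bashir ∩ Carol ∩ Hana ∩ Priya ∩ Pita ∩ Farrukh: 12:10-14:10, 14:15-14:50.
Those are the intersection windows.
Summing the common windows: 120 + 35 = 155 minutes.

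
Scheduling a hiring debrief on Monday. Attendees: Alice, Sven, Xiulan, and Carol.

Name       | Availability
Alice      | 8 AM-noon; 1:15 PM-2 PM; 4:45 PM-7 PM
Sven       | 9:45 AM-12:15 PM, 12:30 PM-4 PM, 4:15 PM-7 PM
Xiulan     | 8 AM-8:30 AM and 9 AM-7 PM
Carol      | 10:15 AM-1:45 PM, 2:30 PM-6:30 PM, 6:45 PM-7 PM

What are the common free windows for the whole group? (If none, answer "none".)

Alice ∩ Sven: 09:45-12:00, 13:15-14:00, 16:45-19:00.
Alice ∩ Sven ∩ Xiulan: 09:45-12:00, 13:15-14:00, 16:45-19:00.
Alice ∩ Sven ∩ Xiulan ∩ Carol: 10:15-12:00, 13:15-13:45, 16:45-18:30, 18:45-19:00.

10:15-12:00, 13:15-13:45, 16:45-18:30, 18:45-19:00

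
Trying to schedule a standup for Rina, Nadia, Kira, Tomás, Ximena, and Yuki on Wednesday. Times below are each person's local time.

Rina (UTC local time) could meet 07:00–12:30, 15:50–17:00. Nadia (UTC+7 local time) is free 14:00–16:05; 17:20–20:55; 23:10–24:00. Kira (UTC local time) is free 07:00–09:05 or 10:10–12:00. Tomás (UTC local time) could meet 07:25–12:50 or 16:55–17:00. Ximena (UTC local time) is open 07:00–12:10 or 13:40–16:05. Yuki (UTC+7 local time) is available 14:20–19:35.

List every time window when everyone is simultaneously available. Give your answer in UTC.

07:25-09:05, 10:20-12:00

Rina in UTC: 07:00-12:30, 15:50-17:00.
Nadia in UTC: 07:00-09:05, 10:20-13:55, 16:10-17:00 (subtract 7h to convert from UTC+7).
Kira in UTC: 07:00-09:05, 10:10-12:00.
Tomás in UTC: 07:25-12:50, 16:55-17:00.
Ximena in UTC: 07:00-12:10, 13:40-16:05.
Yuki in UTC: 07:20-12:35 (subtract 7h to convert from UTC+7).
Rina ∩ Nadia: 07:00-09:05, 10:20-12:30, 16:10-17:00.
Rina ∩ Nadia ∩ Kira: 07:00-09:05, 10:20-12:00.
Rina ∩ Nadia ∩ Kira ∩ Tomás: 07:25-09:05, 10:20-12:00.
Rina ∩ Nadia ∩ Kira ∩ Tomás ∩ Ximena: 07:25-09:05, 10:20-12:00.
Rina ∩ Nadia ∩ Kira ∩ Tomás ∩ Ximena ∩ Yuki: 07:25-09:05, 10:20-12:00.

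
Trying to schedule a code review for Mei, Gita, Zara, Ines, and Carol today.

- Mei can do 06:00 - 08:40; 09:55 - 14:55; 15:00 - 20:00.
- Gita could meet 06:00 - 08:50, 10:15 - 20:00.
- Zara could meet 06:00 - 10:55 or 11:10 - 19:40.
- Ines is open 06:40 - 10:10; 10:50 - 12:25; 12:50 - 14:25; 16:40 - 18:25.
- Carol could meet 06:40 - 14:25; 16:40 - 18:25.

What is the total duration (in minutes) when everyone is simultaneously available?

Mei ∩ Gita: 06:00-08:40, 10:15-14:55, 15:00-20:00.
Mei ∩ Gita ∩ Zara: 06:00-08:40, 10:15-10:55, 11:10-14:55, 15:00-19:40.
Mei ∩ Gita ∩ Zara ∩ Ines: 06:40-08:40, 10:50-10:55, 11:10-12:25, 12:50-14:25, 16:40-18:25.
Mei ∩ Gita ∩ Zara ∩ Ines ∩ Carol: 06:40-08:40, 10:50-10:55, 11:10-12:25, 12:50-14:25, 16:40-18:25.
Summing the common windows: 120 + 5 + 75 + 95 + 105 = 400 minutes.

400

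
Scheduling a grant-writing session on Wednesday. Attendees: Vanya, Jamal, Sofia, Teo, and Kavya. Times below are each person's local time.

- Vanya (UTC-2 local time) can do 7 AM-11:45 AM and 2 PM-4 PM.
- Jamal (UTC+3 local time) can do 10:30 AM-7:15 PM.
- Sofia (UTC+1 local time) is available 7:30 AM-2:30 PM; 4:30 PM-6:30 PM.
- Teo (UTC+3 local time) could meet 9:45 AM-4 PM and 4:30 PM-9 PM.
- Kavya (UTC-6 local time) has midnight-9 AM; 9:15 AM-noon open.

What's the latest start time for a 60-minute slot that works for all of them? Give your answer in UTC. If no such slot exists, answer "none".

Vanya in UTC: 09:00-13:45, 16:00-18:00 (add 2h to convert from UTC-2).
Jamal in UTC: 07:30-16:15 (subtract 3h to convert from UTC+3).
Sofia in UTC: 06:30-13:30, 15:30-17:30 (subtract 1h to convert from UTC+1).
Teo in UTC: 06:45-13:00, 13:30-18:00 (subtract 3h to convert from UTC+3).
Kavya in UTC: 06:00-15:00, 15:15-18:00 (add 6h to convert from UTC-6).
Vanya ∩ Jamal: 09:00-13:45, 16:00-16:15.
Vanya ∩ Jamal ∩ Sofia: 09:00-13:30, 16:00-16:15.
Vanya ∩ Jamal ∩ Sofia ∩ Teo: 09:00-13:00, 16:00-16:15.
Vanya ∩ Jamal ∩ Sofia ∩ Teo ∩ Kavya: 09:00-13:00, 16:00-16:15.
The last common window of at least 60 minutes is 09:00-13:00; a 60-minute meeting can start as late as 12:00 and still end by 13:00.

12:00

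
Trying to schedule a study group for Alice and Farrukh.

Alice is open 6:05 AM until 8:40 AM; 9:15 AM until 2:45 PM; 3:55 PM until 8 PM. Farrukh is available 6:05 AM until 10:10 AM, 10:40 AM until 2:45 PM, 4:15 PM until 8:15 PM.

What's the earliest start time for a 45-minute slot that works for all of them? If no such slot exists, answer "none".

Alice ∩ Farrukh: 06:05-08:40, 09:15-10:10, 10:40-14:45, 16:15-20:00.
The first common window of at least 45 minutes is 06:05-08:40, so the earliest start is 06:05.

06:05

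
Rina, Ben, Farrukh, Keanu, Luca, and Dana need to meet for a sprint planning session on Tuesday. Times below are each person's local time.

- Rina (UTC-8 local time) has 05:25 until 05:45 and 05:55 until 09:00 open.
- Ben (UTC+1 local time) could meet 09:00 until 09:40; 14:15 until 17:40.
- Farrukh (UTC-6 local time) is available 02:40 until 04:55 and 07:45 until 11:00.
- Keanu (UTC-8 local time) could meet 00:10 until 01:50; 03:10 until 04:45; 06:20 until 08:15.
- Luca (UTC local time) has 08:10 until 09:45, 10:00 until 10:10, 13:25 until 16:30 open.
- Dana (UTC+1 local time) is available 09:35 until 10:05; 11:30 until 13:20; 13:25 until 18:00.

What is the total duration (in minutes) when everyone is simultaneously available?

Rina in UTC: 13:25-13:45, 13:55-17:00 (add 8h to convert from UTC-8).
Ben in UTC: 08:00-08:40, 13:15-16:40 (subtract 1h to convert from UTC+1).
Farrukh in UTC: 08:40-10:55, 13:45-17:00 (add 6h to convert from UTC-6).
Keanu in UTC: 08:10-09:50, 11:10-12:45, 14:20-16:15 (add 8h to convert from UTC-8).
Luca in UTC: 08:10-09:45, 10:00-10:10, 13:25-16:30.
Dana in UTC: 08:35-09:05, 10:30-12:20, 12:25-17:00 (subtract 1h to convert from UTC+1).
Rina ∩ Ben: 13:25-13:45, 13:55-16:40.
Rina ∩ Ben ∩ Farrukh: 13:55-16:40.
Rina ∩ Ben ∩ Farrukh ∩ Keanu: 14:20-16:15.
Rina ∩ Ben ∩ Farrukh ∩ Keanu ∩ Luca: 14:20-16:15.
Rina ∩ Ben ∩ Farrukh ∩ Keanu ∩ Luca ∩ Dana: 14:20-16:15.
So the common availability across everyone is 14:20-16:15.
That's a single block of 115 minutes.

115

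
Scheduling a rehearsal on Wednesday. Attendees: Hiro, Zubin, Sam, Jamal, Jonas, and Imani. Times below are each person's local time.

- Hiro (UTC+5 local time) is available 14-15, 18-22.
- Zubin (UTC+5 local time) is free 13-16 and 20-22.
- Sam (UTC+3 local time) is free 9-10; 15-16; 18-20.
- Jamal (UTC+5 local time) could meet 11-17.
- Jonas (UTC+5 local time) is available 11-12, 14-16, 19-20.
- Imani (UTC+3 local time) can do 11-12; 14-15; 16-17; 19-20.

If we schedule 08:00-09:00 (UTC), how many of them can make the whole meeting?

3

Hiro in UTC: 09:00-10:00, 13:00-17:00 (subtract 5h to convert from UTC+5).
Zubin in UTC: 08:00-11:00, 15:00-17:00 (subtract 5h to convert from UTC+5).
Sam in UTC: 06:00-07:00, 12:00-13:00, 15:00-17:00 (subtract 3h to convert from UTC+3).
Jamal in UTC: 06:00-12:00 (subtract 5h to convert from UTC+5).
Jonas in UTC: 06:00-07:00, 09:00-11:00, 14:00-15:00 (subtract 5h to convert from UTC+5).
Imani in UTC: 08:00-09:00, 11:00-12:00, 13:00-14:00, 16:00-17:00 (subtract 3h to convert from UTC+3).
Zubin, Jamal, and Imani can make the full 08:00-09:00 slot — that's 3.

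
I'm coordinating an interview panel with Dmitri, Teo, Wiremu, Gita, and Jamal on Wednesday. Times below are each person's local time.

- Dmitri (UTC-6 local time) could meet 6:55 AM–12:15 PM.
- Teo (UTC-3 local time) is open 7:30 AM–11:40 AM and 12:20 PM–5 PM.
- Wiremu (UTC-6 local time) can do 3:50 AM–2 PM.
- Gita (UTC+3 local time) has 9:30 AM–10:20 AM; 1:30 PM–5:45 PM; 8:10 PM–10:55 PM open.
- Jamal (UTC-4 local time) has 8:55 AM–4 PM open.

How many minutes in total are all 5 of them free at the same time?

Dmitri in UTC: 12:55-18:15 (add 6h to convert from UTC-6).
Teo in UTC: 10:30-14:40, 15:20-20:00 (add 3h to convert from UTC-3).
Wiremu in UTC: 09:50-20:00 (add 6h to convert from UTC-6).
Gita in UTC: 06:30-07:20, 10:30-14:45, 17:10-19:55 (subtract 3h to convert from UTC+3).
Jamal in UTC: 12:55-20:00 (add 4h to convert from UTC-4).
Dmitri ∩ Teo: 12:55-14:40, 15:20-18:15.
Dmitri ∩ Teo ∩ Wiremu: 12:55-14:40, 15:20-18:15.
Dmitri ∩ Teo ∩ Wiremu ∩ Gita: 12:55-14:40, 17:10-18:15.
Dmitri ∩ Teo ∩ Wiremu ∩ Gita ∩ Jamal: 12:55-14:40, 17:10-18:15.
Summing the common windows: 105 + 65 = 170 minutes.

170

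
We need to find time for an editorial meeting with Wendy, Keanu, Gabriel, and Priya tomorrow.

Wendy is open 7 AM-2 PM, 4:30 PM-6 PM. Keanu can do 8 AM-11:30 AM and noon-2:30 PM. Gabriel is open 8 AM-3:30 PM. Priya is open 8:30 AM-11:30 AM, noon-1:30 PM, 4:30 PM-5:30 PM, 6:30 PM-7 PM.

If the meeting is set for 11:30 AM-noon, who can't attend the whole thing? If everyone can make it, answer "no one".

Wendy: free for 11:30-12:00. Keanu: not fully free for 11:30-12:00. Gabriel: free for 11:30-12:00. Priya: not fully free for 11:30-12:00.

Keanu, Priya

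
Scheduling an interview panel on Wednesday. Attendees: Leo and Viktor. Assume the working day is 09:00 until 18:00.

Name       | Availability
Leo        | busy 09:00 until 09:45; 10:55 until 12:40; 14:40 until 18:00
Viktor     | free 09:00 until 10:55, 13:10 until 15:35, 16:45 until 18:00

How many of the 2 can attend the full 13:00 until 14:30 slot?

Leo free: 09:45-10:55, 12:40-14:40 (invert busy blocks within the working day).
Viktor free: 09:00-10:55, 13:10-15:35, 16:45-18:00.
Leo can make the full 13:00-14:30 slot — that's 1.

1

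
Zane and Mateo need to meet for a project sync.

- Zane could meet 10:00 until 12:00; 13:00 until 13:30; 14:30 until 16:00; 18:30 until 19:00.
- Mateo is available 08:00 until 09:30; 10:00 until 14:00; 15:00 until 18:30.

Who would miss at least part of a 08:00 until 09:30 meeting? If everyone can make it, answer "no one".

Zane

Zane: not fully free for 08:00-09:30. Mateo: free for 08:00-09:30.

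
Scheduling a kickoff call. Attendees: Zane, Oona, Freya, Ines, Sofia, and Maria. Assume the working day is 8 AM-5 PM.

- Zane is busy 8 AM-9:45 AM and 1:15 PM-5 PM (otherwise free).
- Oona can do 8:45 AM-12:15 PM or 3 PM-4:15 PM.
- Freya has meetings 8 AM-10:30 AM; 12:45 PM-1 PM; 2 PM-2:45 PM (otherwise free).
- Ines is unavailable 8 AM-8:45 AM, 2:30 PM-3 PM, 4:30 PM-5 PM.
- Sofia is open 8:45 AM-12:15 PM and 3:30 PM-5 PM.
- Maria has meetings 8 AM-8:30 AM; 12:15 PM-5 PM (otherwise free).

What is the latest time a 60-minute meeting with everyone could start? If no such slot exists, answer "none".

Zane free: 09:45-13:15 (invert busy blocks within the working day).
Oona free: 08:45-12:15, 15:00-16:15.
Freya free: 10:30-12:45, 13:00-14:00, 14:45-17:00 (invert busy blocks within the working day).
Ines free: 08:45-14:30, 15:00-16:30 (invert busy blocks within the working day).
Sofia free: 08:45-12:15, 15:30-17:00.
Maria free: 08:30-12:15 (invert busy blocks within the working day).
Zane ∩ Oona: 09:45-12:15.
Zane ∩ Oona ∩ Freya: 10:30-12:15.
Zane ∩ Oona ∩ Freya ∩ Ines: 10:30-12:15.
Zane ∩ Oona ∩ Freya ∩ Ines ∩ Sofia: 10:30-12:15.
Zane ∩ Oona ∩ Freya ∩ Ines ∩ Sofia ∩ Maria: 10:30-12:15.
The last common window of at least 60 minutes is 10:30-12:15; a 60-minute meeting can start as late as 11:15 and still end by 12:15.

11:15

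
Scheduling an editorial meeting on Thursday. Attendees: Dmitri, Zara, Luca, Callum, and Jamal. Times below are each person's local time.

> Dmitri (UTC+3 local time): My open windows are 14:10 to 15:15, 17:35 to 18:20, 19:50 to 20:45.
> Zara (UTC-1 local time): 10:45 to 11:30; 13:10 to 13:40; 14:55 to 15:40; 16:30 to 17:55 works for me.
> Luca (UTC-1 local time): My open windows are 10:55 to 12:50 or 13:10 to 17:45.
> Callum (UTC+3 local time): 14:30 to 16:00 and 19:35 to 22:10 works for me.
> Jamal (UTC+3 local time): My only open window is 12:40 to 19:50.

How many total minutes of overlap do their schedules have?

20

Dmitri in UTC: 11:10-12:15, 14:35-15:20, 16:50-17:45 (subtract 3h to convert from UTC+3).
Zara in UTC: 11:45-12:30, 14:10-14:40, 15:55-16:40, 17:30-18:55 (add 1h to convert from UTC-1).
Luca in UTC: 11:55-13:50, 14:10-18:45 (add 1h to convert from UTC-1).
Callum in UTC: 11:30-13:00, 16:35-19:10 (subtract 3h to convert from UTC+3).
Jamal in UTC: 09:40-16:50 (subtract 3h to convert from UTC+3).
Dmitri ∩ Zara: 11:45-12:15, 14:35-14:40, 17:30-17:45.
Dmitri ∩ Zara ∩ Luca: 11:55-12:15, 14:35-14:40, 17:30-17:45.
Dmitri ∩ Zara ∩ Luca ∩ Callum: 11:55-12:15, 17:30-17:45.
Dmitri ∩ Zara ∩ Luca ∩ Callum ∩ Jamal: 11:55-12:15.
So the common availability across everyone is 11:55-12:15.
That's a single block of 20 minutes.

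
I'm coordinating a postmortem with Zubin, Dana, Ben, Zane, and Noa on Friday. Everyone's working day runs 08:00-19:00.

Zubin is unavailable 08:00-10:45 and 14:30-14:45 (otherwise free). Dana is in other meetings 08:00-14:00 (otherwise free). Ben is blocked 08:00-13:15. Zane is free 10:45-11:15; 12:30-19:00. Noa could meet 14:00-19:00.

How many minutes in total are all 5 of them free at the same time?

Zubin free: 10:45-14:30, 14:45-19:00 (invert busy blocks within the working day).
Dana free: 14:00-19:00 (invert busy blocks within the working day).
Ben free: 13:15-19:00 (invert busy blocks within the working day).
Zane free: 10:45-11:15, 12:30-19:00.
Noa free: 14:00-19:00.
Zubin ∩ Dana: 14:00-14:30, 14:45-19:00.
Zubin ∩ Dana ∩ Ben: 14:00-14:30, 14:45-19:00.
Zubin ∩ Dana ∩ Ben ∩ Zane: 14:00-14:30, 14:45-19:00.
Zubin ∩ Dana ∩ Ben ∩ Zane ∩ Noa: 14:00-14:30, 14:45-19:00.
Summing the common windows: 30 + 255 = 285 minutes.

285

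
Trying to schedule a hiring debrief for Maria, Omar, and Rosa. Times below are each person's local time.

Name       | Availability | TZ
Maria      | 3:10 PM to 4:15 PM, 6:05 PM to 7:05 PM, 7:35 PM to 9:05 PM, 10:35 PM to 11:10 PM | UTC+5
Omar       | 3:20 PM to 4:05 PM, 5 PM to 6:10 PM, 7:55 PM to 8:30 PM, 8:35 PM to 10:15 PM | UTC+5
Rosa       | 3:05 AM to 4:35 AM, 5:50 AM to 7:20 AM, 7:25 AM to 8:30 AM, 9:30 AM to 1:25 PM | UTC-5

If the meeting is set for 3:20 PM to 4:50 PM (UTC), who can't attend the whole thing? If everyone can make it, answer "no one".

Maria, Omar

Maria in UTC: 10:10-11:15, 13:05-14:05, 14:35-16:05, 17:35-18:10 (subtract 5h to convert from UTC+5).
Omar in UTC: 10:20-11:05, 12:00-13:10, 14:55-15:30, 15:35-17:15 (subtract 5h to convert from UTC+5).
Rosa in UTC: 08:05-09:35, 10:50-12:20, 12:25-13:30, 14:30-18:25 (add 5h to convert from UTC-5).
Maria: not fully free for 15:20-16:50. Omar: not fully free for 15:20-16:50. Rosa: free for 15:20-16:50.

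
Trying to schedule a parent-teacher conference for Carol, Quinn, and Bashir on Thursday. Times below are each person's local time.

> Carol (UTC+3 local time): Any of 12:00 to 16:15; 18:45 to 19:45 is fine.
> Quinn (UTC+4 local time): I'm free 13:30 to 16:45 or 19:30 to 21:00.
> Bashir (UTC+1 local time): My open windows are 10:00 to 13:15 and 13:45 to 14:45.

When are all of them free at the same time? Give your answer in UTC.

Carol in UTC: 09:00-13:15, 15:45-16:45 (subtract 3h to convert from UTC+3).
Quinn in UTC: 09:30-12:45, 15:30-17:00 (subtract 4h to convert from UTC+4).
Bashir in UTC: 09:00-12:15, 12:45-13:45 (subtract 1h to convert from UTC+1).
Carol ∩ Quinn: 09:30-12:45, 15:45-16:45.
Carol ∩ Quinn ∩ Bashir: 09:30-12:15.
Those are the intersection windows.

09:30-12:15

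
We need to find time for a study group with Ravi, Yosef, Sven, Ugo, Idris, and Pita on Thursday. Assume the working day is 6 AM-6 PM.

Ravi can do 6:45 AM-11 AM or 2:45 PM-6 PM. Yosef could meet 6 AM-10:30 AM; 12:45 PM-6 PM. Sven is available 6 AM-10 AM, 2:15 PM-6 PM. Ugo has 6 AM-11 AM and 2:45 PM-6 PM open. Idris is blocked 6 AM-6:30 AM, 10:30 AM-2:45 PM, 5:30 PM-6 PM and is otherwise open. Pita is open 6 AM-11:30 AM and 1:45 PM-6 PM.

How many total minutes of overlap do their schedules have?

Ravi free: 06:45-11:00, 14:45-18:00.
Yosef free: 06:00-10:30, 12:45-18:00.
Sven free: 06:00-10:00, 14:15-18:00.
Ugo free: 06:00-11:00, 14:45-18:00.
Idris free: 06:30-10:30, 14:45-17:30 (invert busy blocks within the working day).
Pita free: 06:00-11:30, 13:45-18:00.
Ravi ∩ Yosef: 06:45-10:30, 14:45-18:00.
Ravi ∩ Yosef ∩ Sven: 06:45-10:00, 14:45-18:00.
Ravi ∩ Yosef ∩ Sven ∩ Ugo: 06:45-10:00, 14:45-18:00.
Ravi ∩ Yosef ∩ Sven ∩ Ugo ∩ Idris: 06:45-10:00, 14:45-17:30.
Ravi ∩ Yosef ∩ Sven ∩ Ugo ∩ Idris ∩ Pita: 06:45-10:00, 14:45-17:30.
So the common availability across everyone is 06:45-10:00, 14:45-17:30.
Summing the common windows: 195 + 165 = 360 minutes.

360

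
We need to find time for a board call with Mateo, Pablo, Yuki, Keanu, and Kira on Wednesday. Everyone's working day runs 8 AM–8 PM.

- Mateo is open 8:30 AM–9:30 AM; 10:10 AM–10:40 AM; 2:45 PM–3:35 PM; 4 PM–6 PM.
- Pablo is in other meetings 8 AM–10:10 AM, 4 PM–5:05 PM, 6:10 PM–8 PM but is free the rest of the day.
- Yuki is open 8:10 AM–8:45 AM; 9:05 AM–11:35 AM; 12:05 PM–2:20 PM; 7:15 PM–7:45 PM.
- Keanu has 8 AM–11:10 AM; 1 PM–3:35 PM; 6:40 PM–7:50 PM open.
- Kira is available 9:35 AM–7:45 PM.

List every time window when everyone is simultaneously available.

10:10-10:40

Mateo free: 08:30-09:30, 10:10-10:40, 14:45-15:35, 16:00-18:00.
Pablo free: 10:10-16:00, 17:05-18:10 (invert busy blocks within the working day).
Yuki free: 08:10-08:45, 09:05-11:35, 12:05-14:20, 19:15-19:45.
Keanu free: 08:00-11:10, 13:00-15:35, 18:40-19:50.
Kira free: 09:35-19:45.
Mateo ∩ Pablo: 10:10-10:40, 14:45-15:35, 17:05-18:00.
Mateo ∩ Pablo ∩ Yuki: 10:10-10:40.
Mateo ∩ Pablo ∩ Yuki ∩ Keanu: 10:10-10:40.
Mateo ∩ Pablo ∩ Yuki ∩ Keanu ∩ Kira: 10:10-10:40.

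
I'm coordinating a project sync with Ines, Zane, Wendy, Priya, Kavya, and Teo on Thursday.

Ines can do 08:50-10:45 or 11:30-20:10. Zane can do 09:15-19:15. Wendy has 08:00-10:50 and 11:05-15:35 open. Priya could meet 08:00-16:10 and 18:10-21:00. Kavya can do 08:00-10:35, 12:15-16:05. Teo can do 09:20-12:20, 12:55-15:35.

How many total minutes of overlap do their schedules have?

Ines ∩ Zane: 09:15-10:45, 11:30-19:15.
Ines ∩ Zane ∩ Wendy: 09:15-10:45, 11:30-15:35.
Ines ∩ Zane ∩ Wendy ∩ Priya: 09:15-10:45, 11:30-15:35.
Ines ∩ Zane ∩ Wendy ∩ Priya ∩ Kavya: 09:15-10:35, 12:15-15:35.
Ines ∩ Zane ∩ Wendy ∩ Priya ∩ Kavya ∩ Teo: 09:20-10:35, 12:15-12:20, 12:55-15:35.
Summing the common windows: 75 + 5 + 160 = 240 minutes.

240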